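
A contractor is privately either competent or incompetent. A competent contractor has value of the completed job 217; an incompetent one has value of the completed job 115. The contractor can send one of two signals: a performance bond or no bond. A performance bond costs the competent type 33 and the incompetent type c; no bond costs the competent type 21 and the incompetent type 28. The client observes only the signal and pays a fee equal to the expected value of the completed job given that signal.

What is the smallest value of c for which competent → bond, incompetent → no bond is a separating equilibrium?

130

Under separation: bond → competent (pays 217); no bond → incompetent (pays 115).
Competent: 217 − 33 = 184 ≥ 115 − 21 = 94. Holds regardless of c. ✓
Incompetent: 115 − 28 ≥ 217 − c, so c ≥ 217 − 87 = 130.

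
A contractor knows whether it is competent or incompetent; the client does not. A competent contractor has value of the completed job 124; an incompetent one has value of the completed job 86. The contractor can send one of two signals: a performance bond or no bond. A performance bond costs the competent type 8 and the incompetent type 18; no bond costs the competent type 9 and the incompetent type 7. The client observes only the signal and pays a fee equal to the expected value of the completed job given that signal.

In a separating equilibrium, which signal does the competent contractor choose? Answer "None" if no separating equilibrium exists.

Try competent → bond, incompetent → no bond:
  Under separation the client infers type exactly: bond → competent (pays 124), no bond → incompetent (pays 86).
  Competent: bond gives 124 − 8 = 116; no bond gives 86 − 9 = 77. No deviation. ✓
  Incompetent: no bond gives 86 − 7 = 79; bond gives 124 − 18 = 106. Would deviate. ✗
Try competent → no bond, incompetent → bond:
  Under separation the client infers type exactly: no bond → competent (pays 124), bond → incompetent (pays 86).
  Competent: no bond gives 124 − 9 = 115; bond gives 86 − 8 = 78. No deviation. ✓
  Incompetent: bond gives 86 − 18 = 68; no bond gives 124 − 7 = 117. Would deviate. ✗
Neither assignment is incentive-compatible.

None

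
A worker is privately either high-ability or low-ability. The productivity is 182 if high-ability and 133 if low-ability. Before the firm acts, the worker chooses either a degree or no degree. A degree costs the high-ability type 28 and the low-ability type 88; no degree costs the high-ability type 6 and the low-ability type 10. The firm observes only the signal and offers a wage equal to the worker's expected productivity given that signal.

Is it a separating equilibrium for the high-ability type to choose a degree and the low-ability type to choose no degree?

If types separate, degree earns payment 182 and no degree earns 133.
High-ability: degree gives 182 − 28 = 154; no degree gives 133 − 6 = 127. No deviation. ✓
Low-ability: no degree gives 133 − 10 = 123; degree gives 182 − 88 = 94. No deviation. ✓
Both incentive constraints hold.

Yes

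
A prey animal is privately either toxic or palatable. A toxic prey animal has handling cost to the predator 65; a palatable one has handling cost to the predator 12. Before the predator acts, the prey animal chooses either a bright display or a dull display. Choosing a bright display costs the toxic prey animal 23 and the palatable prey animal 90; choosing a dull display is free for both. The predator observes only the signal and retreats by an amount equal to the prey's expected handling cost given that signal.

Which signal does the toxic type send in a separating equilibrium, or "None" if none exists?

bright display

Try toxic → bright display, palatable → dull display:
  If types separate, bright display earns payment 65 and dull display earns 12.
  Toxic: bright display gives 65 − 23 = 42; dull display gives 12 − 0 = 12. No deviation. ✓
  Palatable: dull display gives 12 − 0 = 12; bright display gives 65 − 90 = -25. No deviation. ✓
Both hold — the toxic type sends bright display.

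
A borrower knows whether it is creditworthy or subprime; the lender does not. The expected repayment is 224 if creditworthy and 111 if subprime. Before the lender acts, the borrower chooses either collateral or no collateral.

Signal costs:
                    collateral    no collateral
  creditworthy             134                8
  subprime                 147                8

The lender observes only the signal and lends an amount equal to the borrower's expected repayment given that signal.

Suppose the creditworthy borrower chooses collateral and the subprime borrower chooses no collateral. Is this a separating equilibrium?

No

If types separate, collateral earns payment 224 and no collateral earns 111.
Creditworthy: collateral gives 224 − 134 = 90; no collateral gives 111 − 8 = 103. Would deviate. ✗
Subprime: no collateral gives 111 − 8 = 103; collateral gives 224 − 147 = 77. No deviation. ✓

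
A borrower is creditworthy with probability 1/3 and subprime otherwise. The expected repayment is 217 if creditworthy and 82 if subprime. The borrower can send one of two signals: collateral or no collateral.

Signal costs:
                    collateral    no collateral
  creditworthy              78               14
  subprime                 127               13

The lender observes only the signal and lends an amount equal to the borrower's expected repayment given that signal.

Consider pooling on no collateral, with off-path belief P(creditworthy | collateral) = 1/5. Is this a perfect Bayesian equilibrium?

At the pooled signal (no collateral) the lender holds the prior 1/3 and pays 1/3·217 + 2/3·82 = 127. Off-path (collateral) belief 1/5 gives 1/5·217 + 4/5·82 = 109.
Creditworthy: no collateral gives 127 − 14 = 113; collateral gives 109 − 78 = 31. Stays. ✓
Subprime: no collateral gives 127 − 13 = 114; collateral gives 109 − 127 = -18. Stays. ✓

Yes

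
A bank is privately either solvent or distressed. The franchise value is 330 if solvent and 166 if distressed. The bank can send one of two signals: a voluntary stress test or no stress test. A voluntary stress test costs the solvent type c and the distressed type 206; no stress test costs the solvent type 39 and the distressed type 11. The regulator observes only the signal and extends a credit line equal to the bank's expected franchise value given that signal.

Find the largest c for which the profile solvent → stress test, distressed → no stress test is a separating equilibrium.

Under separation: stress test → solvent (pays 330); no stress test → distressed (pays 166).
Distressed: 166 − 11 = 155 ≥ 330 − 206 = 124. Holds regardless of c. ✓
Solvent: 330 − c ≥ 166 − 39, so c ≤ 330 − 127 = 203.

203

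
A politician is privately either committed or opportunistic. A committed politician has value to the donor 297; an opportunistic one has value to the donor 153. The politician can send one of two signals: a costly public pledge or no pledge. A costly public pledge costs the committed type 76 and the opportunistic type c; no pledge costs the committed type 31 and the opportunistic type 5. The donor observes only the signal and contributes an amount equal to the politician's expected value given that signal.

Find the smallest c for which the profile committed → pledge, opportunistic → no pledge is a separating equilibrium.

Under separation: pledge → committed (pays 297); no pledge → opportunistic (pays 153).
Committed: 297 − 76 = 221 ≥ 153 − 31 = 122. Holds regardless of c. ✓
Opportunistic: 153 − 5 ≥ 297 − c, so c ≥ 297 − 148 = 149.

149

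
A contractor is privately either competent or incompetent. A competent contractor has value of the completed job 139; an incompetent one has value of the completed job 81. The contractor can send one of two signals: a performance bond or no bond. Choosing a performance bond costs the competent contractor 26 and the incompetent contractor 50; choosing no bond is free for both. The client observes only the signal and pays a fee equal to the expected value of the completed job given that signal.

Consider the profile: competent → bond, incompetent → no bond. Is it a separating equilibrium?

If types separate, bond earns payment 139 and no bond earns 81.
Competent: bond gives 139 − 26 = 113; no bond gives 81 − 0 = 81. No deviation. ✓
Incompetent: no bond gives 81 − 0 = 81; bond gives 139 − 50 = 89. Would deviate. ✗

No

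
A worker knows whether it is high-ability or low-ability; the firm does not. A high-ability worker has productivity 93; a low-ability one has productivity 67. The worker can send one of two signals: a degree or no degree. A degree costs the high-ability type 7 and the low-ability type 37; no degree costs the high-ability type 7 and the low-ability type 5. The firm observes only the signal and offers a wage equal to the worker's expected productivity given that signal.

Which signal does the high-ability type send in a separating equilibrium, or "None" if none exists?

Try high-ability → degree, low-ability → no degree:
  If types separate, degree earns payment 93 and no degree earns 67.
  High-ability: degree gives 93 − 7 = 86; no degree gives 67 − 7 = 60. No deviation. ✓
  Low-ability: no degree gives 67 − 5 = 62; degree gives 93 − 37 = 56. No deviation. ✓
Both hold — the high-ability type sends degree.

degree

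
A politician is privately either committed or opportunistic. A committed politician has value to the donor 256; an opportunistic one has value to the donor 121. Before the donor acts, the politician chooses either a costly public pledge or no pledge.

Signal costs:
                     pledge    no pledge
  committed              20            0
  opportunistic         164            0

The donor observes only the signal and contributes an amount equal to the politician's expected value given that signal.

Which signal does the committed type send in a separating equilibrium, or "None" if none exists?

Try committed → pledge, opportunistic → no pledge:
  If types separate, pledge earns payment 256 and no pledge earns 121.
  Committed: pledge gives 256 − 20 = 236; no pledge gives 121 − 0 = 121. No deviation. ✓
  Opportunistic: no pledge gives 121 − 0 = 121; pledge gives 256 − 164 = 92. No deviation. ✓
Both hold — the committed type sends pledge.

pledge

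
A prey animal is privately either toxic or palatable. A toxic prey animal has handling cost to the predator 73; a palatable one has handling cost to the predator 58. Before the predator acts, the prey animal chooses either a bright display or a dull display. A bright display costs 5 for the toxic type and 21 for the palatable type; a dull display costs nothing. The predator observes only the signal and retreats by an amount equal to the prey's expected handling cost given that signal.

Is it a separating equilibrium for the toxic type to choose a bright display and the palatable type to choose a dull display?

Yes

If types separate, bright display earns payment 73 and dull display earns 58.
Toxic: bright display gives 73 − 5 = 68; dull display gives 58 − 0 = 58. No deviation. ✓
Palatable: dull display gives 58 − 0 = 58; bright display gives 73 − 21 = 52. No deviation. ✓
Both incentive constraints hold.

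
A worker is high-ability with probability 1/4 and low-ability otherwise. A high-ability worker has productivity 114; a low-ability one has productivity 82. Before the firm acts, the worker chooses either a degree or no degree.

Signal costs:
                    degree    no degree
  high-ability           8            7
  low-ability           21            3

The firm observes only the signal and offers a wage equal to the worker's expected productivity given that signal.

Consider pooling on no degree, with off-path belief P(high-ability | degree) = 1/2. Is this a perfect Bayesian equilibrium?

No

At the pooled signal (no degree) the firm holds the prior 1/4 and pays 1/4·114 + 3/4·82 = 90. Off-path (degree) belief 1/2 gives 1/2·114 + 1/2·82 = 98.
High-ability: no degree gives 90 − 7 = 83; degree gives 98 − 8 = 90. Deviates. ✗
Low-ability: no degree gives 90 − 3 = 87; degree gives 98 − 21 = 77. Stays. ✓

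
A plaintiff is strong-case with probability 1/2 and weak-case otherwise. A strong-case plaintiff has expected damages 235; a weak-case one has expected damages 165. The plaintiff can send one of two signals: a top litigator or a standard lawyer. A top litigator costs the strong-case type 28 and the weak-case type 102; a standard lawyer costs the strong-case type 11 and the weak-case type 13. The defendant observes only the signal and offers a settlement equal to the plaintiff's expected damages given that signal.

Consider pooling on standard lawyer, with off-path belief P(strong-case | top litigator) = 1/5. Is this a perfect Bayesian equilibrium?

Yes

At the pooled signal (standard lawyer) the defendant holds the prior 1/2 and pays 1/2·235 + 1/2·165 = 200. Off-path (top litigator) belief 1/5 gives 1/5·235 + 4/5·165 = 179.
Strong-case: standard lawyer gives 200 − 11 = 189; top litigator gives 179 − 28 = 151. Stays. ✓
Weak-case: standard lawyer gives 200 − 13 = 187; top litigator gives 179 − 102 = 77. Stays. ✓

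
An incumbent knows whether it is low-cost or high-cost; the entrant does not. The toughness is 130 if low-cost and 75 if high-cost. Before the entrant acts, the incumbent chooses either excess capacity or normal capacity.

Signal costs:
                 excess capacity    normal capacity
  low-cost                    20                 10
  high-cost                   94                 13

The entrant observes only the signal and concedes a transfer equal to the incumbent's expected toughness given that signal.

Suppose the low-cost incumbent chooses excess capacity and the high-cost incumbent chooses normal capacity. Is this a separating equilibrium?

Under separation the entrant infers type exactly: excess capacity → low-cost (pays 130), normal capacity → high-cost (pays 75).
Low-cost: excess capacity gives 130 − 20 = 110; normal capacity gives 75 − 10 = 65. No deviation. ✓
High-cost: normal capacity gives 75 − 13 = 62; excess capacity gives 130 − 94 = 36. No deviation. ✓
Neither type gains from mimicking the other.

Yes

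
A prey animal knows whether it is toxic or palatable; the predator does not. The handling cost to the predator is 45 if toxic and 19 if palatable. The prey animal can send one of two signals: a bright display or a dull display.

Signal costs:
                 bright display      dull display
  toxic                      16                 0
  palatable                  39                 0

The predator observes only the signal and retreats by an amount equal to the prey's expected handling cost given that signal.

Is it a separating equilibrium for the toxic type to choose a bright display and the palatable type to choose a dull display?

Yes

Under separation the predator infers type exactly: bright display → toxic (pays 45), dull display → palatable (pays 19).
Toxic: bright display gives 45 − 16 = 29; dull display gives 19 − 0 = 19. No deviation. ✓
Palatable: dull display gives 19 − 0 = 19; bright display gives 45 − 39 = 6. No deviation. ✓
Both incentive constraints hold.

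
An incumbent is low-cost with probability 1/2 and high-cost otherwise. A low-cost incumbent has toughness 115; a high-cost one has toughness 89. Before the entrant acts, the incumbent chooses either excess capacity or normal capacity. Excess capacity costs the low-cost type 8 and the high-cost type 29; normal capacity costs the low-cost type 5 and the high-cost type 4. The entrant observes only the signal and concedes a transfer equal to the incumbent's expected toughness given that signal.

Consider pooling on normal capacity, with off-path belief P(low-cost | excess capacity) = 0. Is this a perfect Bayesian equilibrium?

Yes

At the pooled signal (normal capacity) the entrant holds the prior 1/2 and pays 1/2·115 + 1/2·89 = 102. Off-path (excess capacity) belief 0 gives 0·115 + 1·89 = 89.
Low-cost: normal capacity gives 102 − 5 = 97; excess capacity gives 89 − 8 = 81. Stays. ✓
High-cost: normal capacity gives 102 − 4 = 98; excess capacity gives 89 − 29 = 60. Stays. ✓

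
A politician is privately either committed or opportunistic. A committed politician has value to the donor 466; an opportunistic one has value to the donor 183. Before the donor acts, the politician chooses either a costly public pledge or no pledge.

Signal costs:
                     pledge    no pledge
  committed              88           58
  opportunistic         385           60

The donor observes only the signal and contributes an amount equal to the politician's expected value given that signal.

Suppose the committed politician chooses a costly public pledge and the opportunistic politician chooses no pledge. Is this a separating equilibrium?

If types separate, pledge earns payment 466 and no pledge earns 183.
Committed: pledge gives 466 − 88 = 378; no pledge gives 183 − 58 = 125. No deviation. ✓
Opportunistic: no pledge gives 183 − 60 = 123; pledge gives 466 − 385 = 81. No deviation. ✓
Both incentive constraints hold.

Yes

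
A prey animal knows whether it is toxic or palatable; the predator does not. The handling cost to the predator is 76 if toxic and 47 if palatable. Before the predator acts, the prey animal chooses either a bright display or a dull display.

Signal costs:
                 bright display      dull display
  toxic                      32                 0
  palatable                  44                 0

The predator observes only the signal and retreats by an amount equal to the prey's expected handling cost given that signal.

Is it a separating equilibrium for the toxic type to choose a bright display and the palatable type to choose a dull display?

No

If types separate, bright display earns payment 76 and dull display earns 47.
Toxic: bright display gives 76 − 32 = 44; dull display gives 47 − 0 = 47. Would deviate. ✗
Palatable: dull display gives 47 − 0 = 47; bright display gives 76 − 44 = 32. No deviation. ✓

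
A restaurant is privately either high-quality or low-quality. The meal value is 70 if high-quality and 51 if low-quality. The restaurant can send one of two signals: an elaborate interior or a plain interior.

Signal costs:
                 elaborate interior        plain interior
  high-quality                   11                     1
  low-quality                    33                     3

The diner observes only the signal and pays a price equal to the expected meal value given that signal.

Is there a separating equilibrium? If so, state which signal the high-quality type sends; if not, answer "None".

elaborate interior

Try high-quality → elaborate interior, low-quality → plain interior:
  If types separate, elaborate interior earns payment 70 and plain interior earns 51.
  High-quality: elaborate interior gives 70 − 11 = 59; plain interior gives 51 − 1 = 50. No deviation. ✓
  Low-quality: plain interior gives 51 − 3 = 48; elaborate interior gives 70 − 33 = 37. No deviation. ✓
Both hold — the high-quality type sends elaborate interior.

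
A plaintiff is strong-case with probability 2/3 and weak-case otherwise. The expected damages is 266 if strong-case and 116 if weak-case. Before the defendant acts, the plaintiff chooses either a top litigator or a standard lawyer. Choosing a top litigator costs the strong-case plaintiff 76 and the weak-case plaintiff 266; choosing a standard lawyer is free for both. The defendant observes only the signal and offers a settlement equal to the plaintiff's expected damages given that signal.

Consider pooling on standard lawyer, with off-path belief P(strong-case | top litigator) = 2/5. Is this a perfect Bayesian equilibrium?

Yes

On the equilibrium path (standard lawyer) the defendant holds the prior 2/3 and pays 2/3·266 + 1/3·116 = 216. Off-path (top litigator) belief 2/5 gives 2/5·266 + 3/5·116 = 176.
Strong-case: standard lawyer gives 216 − 0 = 216; top litigator gives 176 − 76 = 100. Stays. ✓
Weak-case: standard lawyer gives 216 − 0 = 216; top litigator gives 176 − 266 = -90. Stays. ✓
Beliefs are Bayes-consistent on-path and both types best-respond.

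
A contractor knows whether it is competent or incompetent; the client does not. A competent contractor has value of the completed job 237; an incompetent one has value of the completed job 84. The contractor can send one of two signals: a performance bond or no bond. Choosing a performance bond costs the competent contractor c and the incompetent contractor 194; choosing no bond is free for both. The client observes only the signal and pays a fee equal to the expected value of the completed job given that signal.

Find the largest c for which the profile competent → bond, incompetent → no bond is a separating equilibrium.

Under separation: bond → competent (pays 237); no bond → incompetent (pays 84).
Incompetent: 84 − 0 = 84 ≥ 237 − 194 = 43. Holds regardless of c. ✓
Competent: 237 − c ≥ 84 − 0, so c ≤ 237 − 84 = 153.

153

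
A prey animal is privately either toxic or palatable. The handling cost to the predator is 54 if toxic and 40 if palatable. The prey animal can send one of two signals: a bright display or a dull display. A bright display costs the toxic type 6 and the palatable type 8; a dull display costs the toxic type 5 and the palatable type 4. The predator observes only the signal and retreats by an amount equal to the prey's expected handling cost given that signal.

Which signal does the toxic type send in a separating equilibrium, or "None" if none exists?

None

Try toxic → bright display, palatable → dull display:
  Under separation the predator infers type exactly: bright display → toxic (pays 54), dull display → palatable (pays 40).
  Toxic: bright display gives 54 − 6 = 48; dull display gives 40 − 5 = 35. No deviation. ✓
  Palatable: dull display gives 40 − 4 = 36; bright display gives 54 − 8 = 46. Would deviate. ✗
Try toxic → dull display, palatable → bright display:
  Under separation the predator infers type exactly: dull display → toxic (pays 54), bright display → palatable (pays 40).
  Toxic: dull display gives 54 − 5 = 49; bright display gives 40 − 6 = 34. No deviation. ✓
  Palatable: bright display gives 40 − 8 = 32; dull display gives 54 − 4 = 50. Would deviate. ✗
Neither assignment is incentive-compatible.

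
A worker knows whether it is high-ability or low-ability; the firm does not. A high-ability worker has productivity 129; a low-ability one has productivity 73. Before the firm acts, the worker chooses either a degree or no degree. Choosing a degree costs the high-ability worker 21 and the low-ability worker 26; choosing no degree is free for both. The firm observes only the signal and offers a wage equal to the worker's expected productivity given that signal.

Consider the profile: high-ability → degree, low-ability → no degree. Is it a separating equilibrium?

Under separation the firm infers type exactly: degree → high-ability (pays 129), no degree → low-ability (pays 73).
High-ability: degree gives 129 − 21 = 108; no degree gives 73 − 0 = 73. No deviation. ✓
Low-ability: no degree gives 73 − 0 = 73; degree gives 129 − 26 = 103. Would deviate. ✗

No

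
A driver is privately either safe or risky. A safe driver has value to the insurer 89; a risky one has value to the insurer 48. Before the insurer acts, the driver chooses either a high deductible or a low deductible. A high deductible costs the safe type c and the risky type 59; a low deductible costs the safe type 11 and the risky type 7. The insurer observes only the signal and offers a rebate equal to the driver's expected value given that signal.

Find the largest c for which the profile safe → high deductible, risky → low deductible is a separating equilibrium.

Under separation: high deductible → safe (pays 89); low deductible → risky (pays 48).
Risky: 48 − 7 = 41 ≥ 89 − 59 = 30. Holds regardless of c. ✓
Safe: 89 − c ≥ 48 − 11, so c ≤ 89 − 37 = 52.

52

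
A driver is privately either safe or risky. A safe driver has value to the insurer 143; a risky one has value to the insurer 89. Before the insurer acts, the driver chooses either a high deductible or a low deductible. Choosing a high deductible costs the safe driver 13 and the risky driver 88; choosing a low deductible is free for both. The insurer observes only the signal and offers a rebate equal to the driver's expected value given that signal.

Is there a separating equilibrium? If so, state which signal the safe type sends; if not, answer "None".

high deductible

Try safe → high deductible, risky → low deductible:
  If types separate, high deductible earns payment 143 and low deductible earns 89.
  Safe: high deductible gives 143 − 13 = 130; low deductible gives 89 − 0 = 89. No deviation. ✓
  Risky: low deductible gives 89 − 0 = 89; high deductible gives 143 − 88 = 55. No deviation. ✓
Both hold — the safe type sends high deductible.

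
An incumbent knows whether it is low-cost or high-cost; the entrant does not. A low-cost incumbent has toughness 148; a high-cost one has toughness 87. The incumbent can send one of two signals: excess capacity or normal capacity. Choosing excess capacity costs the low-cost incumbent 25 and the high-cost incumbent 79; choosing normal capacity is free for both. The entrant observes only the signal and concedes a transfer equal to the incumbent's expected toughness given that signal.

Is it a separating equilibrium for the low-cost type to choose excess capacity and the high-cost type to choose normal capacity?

Yes

If types separate, excess capacity earns payment 148 and normal capacity earns 87.
Low-cost: excess capacity gives 148 − 25 = 123; normal capacity gives 87 − 0 = 87. No deviation. ✓
High-cost: normal capacity gives 87 − 0 = 87; excess capacity gives 148 − 79 = 69. No deviation. ✓
Neither type gains from mimicking the other.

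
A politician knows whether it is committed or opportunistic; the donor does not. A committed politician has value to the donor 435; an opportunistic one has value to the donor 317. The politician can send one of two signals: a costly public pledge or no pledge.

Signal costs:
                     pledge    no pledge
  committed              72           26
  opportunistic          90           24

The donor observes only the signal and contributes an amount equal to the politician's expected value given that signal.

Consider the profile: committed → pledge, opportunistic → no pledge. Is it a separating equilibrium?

No

If types separate, pledge earns payment 435 and no pledge earns 317.
Committed: pledge gives 435 − 72 = 363; no pledge gives 317 − 26 = 291. No deviation. ✓
Opportunistic: no pledge gives 317 − 24 = 293; pledge gives 435 − 90 = 345. Would deviate. ✗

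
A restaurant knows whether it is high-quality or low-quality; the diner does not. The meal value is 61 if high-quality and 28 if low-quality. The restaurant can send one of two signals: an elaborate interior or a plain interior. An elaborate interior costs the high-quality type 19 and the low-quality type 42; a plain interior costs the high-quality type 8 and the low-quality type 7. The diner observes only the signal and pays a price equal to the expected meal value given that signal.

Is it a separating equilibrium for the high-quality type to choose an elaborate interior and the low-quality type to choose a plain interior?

Yes

Under separation the diner infers type exactly: elaborate interior → high-quality (pays 61), plain interior → low-quality (pays 28).
High-quality: elaborate interior gives 61 − 19 = 42; plain interior gives 28 − 8 = 20. No deviation. ✓
Low-quality: plain interior gives 28 − 7 = 21; elaborate interior gives 61 − 42 = 19. No deviation. ✓
Neither type gains from mimicking the other.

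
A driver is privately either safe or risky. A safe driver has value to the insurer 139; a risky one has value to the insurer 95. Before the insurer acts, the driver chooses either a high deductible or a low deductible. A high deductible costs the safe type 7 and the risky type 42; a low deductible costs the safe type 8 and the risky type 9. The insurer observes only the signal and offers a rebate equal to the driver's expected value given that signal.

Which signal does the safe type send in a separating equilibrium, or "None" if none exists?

Try safe → high deductible, risky → low deductible:
  If types separate, high deductible earns payment 139 and low deductible earns 95.
  Safe: high deductible gives 139 − 7 = 132; low deductible gives 95 − 8 = 87. No deviation. ✓
  Risky: low deductible gives 95 − 9 = 86; high deductible gives 139 − 42 = 97. Would deviate. ✗
Try safe → low deductible, risky → high deductible:
  If types separate, low deductible earns payment 139 and high deductible earns 95.
  Safe: low deductible gives 139 − 8 = 131; high deductible gives 95 − 7 = 88. No deviation. ✓
  Risky: high deductible gives 95 − 42 = 53; low deductible gives 139 − 9 = 130. Would deviate. ✗
Neither assignment is incentive-compatible.

None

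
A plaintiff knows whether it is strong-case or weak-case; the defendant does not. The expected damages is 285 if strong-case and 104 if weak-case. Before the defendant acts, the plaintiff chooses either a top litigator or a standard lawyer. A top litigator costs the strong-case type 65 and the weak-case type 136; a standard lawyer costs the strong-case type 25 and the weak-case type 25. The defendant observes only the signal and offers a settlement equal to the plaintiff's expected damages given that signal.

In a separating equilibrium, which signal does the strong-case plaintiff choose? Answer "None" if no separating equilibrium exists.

Try strong-case → top litigator, weak-case → standard lawyer:
  If types separate, top litigator earns payment 285 and standard lawyer earns 104.
  Strong-case: top litigator gives 285 − 65 = 220; standard lawyer gives 104 − 25 = 79. No deviation. ✓
  Weak-case: standard lawyer gives 104 − 25 = 79; top litigator gives 285 − 136 = 149. Would deviate. ✗
Try strong-case → standard lawyer, weak-case → top litigator:
  If types separate, standard lawyer earns payment 285 and top litigator earns 104.
  Strong-case: standard lawyer gives 285 − 25 = 260; top litigator gives 104 − 65 = 39. No deviation. ✓
  Weak-case: top litigator gives 104 − 136 = -32; standard lawyer gives 285 − 25 = 260. Would deviate. ✗
Neither assignment is incentive-compatible.

None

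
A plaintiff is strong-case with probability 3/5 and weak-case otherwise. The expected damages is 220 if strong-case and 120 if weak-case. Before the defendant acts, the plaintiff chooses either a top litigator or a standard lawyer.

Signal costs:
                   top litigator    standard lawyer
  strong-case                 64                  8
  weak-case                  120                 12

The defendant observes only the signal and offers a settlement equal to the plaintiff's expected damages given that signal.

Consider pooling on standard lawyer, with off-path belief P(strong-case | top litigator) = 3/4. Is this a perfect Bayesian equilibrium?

On the equilibrium path (standard lawyer) the defendant holds the prior 3/5 and pays 3/5·220 + 2/5·120 = 180. Off-path (top litigator) belief 3/4 gives 3/4·220 + 1/4·120 = 195.
Strong-case: standard lawyer gives 180 − 8 = 172; top litigator gives 195 − 64 = 131. Stays. ✓
Weak-case: standard lawyer gives 180 − 12 = 168; top litigator gives 195 − 120 = 75. Stays. ✓
Beliefs are Bayes-consistent on-path and both types best-respond.

Yes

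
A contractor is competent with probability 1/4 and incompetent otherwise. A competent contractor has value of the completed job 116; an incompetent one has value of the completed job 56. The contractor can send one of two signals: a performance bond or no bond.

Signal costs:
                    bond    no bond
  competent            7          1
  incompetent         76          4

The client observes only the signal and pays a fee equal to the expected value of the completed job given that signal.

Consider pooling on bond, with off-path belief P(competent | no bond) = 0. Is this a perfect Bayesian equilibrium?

At the pooled signal (bond) the client holds the prior 1/4 and pays 1/4·116 + 3/4·56 = 71. Off-path (no bond) belief 0 gives 0·116 + 1·56 = 56.
Competent: bond gives 71 − 7 = 64; no bond gives 56 − 1 = 55. Stays. ✓
Incompetent: bond gives 71 − 76 = -5; no bond gives 56 − 4 = 52. Deviates. ✗

No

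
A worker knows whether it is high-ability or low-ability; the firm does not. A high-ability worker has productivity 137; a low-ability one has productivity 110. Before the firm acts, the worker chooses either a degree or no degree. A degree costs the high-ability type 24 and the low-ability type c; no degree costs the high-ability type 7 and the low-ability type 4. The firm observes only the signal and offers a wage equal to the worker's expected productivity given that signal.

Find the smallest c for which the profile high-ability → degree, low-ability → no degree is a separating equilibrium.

Under separation: degree → high-ability (pays 137); no degree → low-ability (pays 110).
High-ability: 137 − 24 = 113 ≥ 110 − 7 = 103. Holds regardless of c. ✓
Low-ability: 110 − 4 ≥ 137 − c, so c ≥ 137 − 106 = 31.

31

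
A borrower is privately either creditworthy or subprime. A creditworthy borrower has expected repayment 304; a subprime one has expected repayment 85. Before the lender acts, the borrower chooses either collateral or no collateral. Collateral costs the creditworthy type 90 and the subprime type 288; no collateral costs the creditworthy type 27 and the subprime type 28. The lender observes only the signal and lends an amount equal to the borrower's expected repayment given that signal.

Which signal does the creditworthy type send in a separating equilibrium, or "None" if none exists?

Try creditworthy → collateral, subprime → no collateral:
  If types separate, collateral earns payment 304 and no collateral earns 85.
  Creditworthy: collateral gives 304 − 90 = 214; no collateral gives 85 − 27 = 58. No deviation. ✓
  Subprime: no collateral gives 85 − 28 = 57; collateral gives 304 − 288 = 16. No deviation. ✓
Both hold — the creditworthy type sends collateral.

collateral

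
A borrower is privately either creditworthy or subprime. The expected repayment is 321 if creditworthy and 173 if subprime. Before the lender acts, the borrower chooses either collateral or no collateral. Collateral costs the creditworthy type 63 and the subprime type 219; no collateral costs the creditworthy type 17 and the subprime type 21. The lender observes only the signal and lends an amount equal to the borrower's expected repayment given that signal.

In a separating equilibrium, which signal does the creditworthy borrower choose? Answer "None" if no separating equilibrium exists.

Try creditworthy → collateral, subprime → no collateral:
  If types separate, collateral earns payment 321 and no collateral earns 173.
  Creditworthy: collateral gives 321 − 63 = 258; no collateral gives 173 − 17 = 156. No deviation. ✓
  Subprime: no collateral gives 173 − 21 = 152; collateral gives 321 − 219 = 102. No deviation. ✓
Both hold — the creditworthy type sends collateral.

collateral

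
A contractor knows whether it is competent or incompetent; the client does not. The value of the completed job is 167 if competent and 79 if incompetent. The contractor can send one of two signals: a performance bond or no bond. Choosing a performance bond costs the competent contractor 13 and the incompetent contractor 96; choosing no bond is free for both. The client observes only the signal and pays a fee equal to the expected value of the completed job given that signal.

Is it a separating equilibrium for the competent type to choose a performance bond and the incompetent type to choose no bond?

Under separation the client infers type exactly: bond → competent (pays 167), no bond → incompetent (pays 79).
Competent: bond gives 167 − 13 = 154; no bond gives 79 − 0 = 79. No deviation. ✓
Incompetent: no bond gives 79 − 0 = 79; bond gives 167 − 96 = 71. No deviation. ✓
Neither type gains from mimicking the other.

Yes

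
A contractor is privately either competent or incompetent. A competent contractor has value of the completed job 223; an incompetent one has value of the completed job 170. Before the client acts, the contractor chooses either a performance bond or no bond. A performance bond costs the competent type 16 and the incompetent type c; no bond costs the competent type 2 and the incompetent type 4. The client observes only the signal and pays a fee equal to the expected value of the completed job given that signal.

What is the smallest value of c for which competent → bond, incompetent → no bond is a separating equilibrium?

57

Under separation: bond → competent (pays 223); no bond → incompetent (pays 170).
Competent: 223 − 16 = 207 ≥ 170 − 2 = 168. Holds regardless of c. ✓
Incompetent: 170 − 4 ≥ 223 − c, so c ≥ 223 − 166 = 57.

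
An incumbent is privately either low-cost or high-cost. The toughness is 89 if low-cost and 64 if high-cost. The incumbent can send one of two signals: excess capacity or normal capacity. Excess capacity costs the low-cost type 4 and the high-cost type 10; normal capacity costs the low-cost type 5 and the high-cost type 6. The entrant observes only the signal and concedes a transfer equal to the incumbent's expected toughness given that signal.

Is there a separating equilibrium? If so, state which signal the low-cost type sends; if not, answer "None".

Try low-cost → excess capacity, high-cost → normal capacity:
  If types separate, excess capacity earns payment 89 and normal capacity earns 64.
  Low-cost: excess capacity gives 89 − 4 = 85; normal capacity gives 64 − 5 = 59. No deviation. ✓
  High-cost: normal capacity gives 64 − 6 = 58; excess capacity gives 89 − 10 = 79. Would deviate. ✗
Try low-cost → normal capacity, high-cost → excess capacity:
  If types separate, normal capacity earns payment 89 and excess capacity earns 64.
  Low-cost: normal capacity gives 89 − 5 = 84; excess capacity gives 64 − 4 = 60. No deviation. ✓
  High-cost: excess capacity gives 64 − 10 = 54; normal capacity gives 89 − 6 = 83. Would deviate. ✗
Neither assignment is incentive-compatible.

None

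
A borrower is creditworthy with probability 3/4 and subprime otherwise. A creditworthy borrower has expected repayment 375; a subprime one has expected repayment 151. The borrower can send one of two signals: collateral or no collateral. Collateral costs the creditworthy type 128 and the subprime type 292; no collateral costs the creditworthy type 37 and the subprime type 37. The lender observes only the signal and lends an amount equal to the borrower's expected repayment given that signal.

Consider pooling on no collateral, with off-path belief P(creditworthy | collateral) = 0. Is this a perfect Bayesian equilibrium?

At the pooled signal (no collateral) the lender holds the prior 3/4 and pays 3/4·375 + 1/4·151 = 319. Off-path (collateral) belief 0 gives 0·375 + 1·151 = 151.
Creditworthy: no collateral gives 319 − 37 = 282; collateral gives 151 − 128 = 23. Stays. ✓
Subprime: no collateral gives 319 − 37 = 282; collateral gives 151 − 292 = -141. Stays. ✓

Yes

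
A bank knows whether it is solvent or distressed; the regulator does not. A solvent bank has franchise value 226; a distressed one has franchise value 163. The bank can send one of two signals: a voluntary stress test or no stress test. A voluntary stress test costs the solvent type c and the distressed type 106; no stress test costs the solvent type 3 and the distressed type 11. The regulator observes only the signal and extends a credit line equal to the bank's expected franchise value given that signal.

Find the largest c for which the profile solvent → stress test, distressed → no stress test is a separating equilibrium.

Under separation: stress test → solvent (pays 226); no stress test → distressed (pays 163).
Distressed: 163 − 11 = 152 ≥ 226 − 106 = 120. Holds regardless of c. ✓
Solvent: 226 − c ≥ 163 − 3, so c ≤ 226 − 160 = 66.

66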